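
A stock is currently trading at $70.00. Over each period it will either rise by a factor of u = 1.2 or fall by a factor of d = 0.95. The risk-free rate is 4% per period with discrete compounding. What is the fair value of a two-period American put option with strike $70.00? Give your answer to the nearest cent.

$2.58

Risk-neutral probability p = (1 + 0.04 − 0.95)/(1.2 − 0.95) = 0.0900/0.2500 = 0.3600
Terminal stock prices: S_uu = 100.8, S_ud = 79.8, S_dd = 63.17
Terminal payoffs (K − S): max(-30.8, 0) = 0, max(-9.8, 0) = 0, max(6.825, 0) = 6.825
Node u (S = 84): continuation = 1/1.04·[0.3600·0.0000 + 0.6400·0.0000] = 0.0000; exercise value = 0.0000 ≤ continuation, so V_u = 0.0000
Node d (S = 66.5): continuation = 1/1.04·[0.3600·0.0000 + 0.6400·6.8250] = 4.2000; exercise value = 3.5000 ≤ continuation, so V_d = 4.2000
Node 0 (S = 70): continuation = 1/1.04·[0.3600·0.0000 + 0.6400·4.2000] = 2.5846; exercise value = 0.0000 ≤ continuation, so V_0 = 2.5846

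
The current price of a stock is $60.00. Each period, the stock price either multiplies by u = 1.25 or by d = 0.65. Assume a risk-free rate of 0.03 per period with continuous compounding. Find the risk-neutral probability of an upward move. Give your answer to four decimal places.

p = 0.6341

Risk-neutral probability p = (e^0.03 − 0.65)/(1.25 − 0.65) = 0.3805/0.6000 = 0.6341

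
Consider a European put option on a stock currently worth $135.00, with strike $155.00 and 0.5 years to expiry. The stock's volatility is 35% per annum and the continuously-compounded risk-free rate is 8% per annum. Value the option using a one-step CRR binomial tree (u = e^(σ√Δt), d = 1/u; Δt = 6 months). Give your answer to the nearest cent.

CRR parameters: u = e^(σ√Δt) = e^(0.35·√0.5) = 1.2808, d = 1/u = 0.7808
Per-period rate: rΔt = 0.08·0.5 = 0.04, so R = e^0.04 = 1.0408
Risk-neutral probability p = (e^0.04 − 0.7808)/(1.2808 − 0.7808) = 0.2601/0.5000 = 0.5201
Terminal stock prices: S_u = 172.9, S_d = 105.4
Terminal payoffs (K − S): max(-17.91, 0) = 0, max(49.6, 0) = 49.6
Node 0 (S = 135): V_0 = e^(−0.04)·[0.5201·0.0000 + 0.4799·49.5974] = 22.8706

$22.87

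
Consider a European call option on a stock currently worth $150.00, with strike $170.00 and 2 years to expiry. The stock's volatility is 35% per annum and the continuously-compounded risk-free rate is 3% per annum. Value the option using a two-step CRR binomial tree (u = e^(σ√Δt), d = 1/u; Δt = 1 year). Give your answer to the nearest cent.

$25.86

CRR parameters: u = e^(σ√Δt) = e^(0.35·√1) = 1.4191, d = 1/u = 0.7047
Per-period rate: rΔt = 0.03·1 = 0.03, so R = e^0.03 = 1.0305
Risk-neutral probability p = (e^0.03 − 0.7047)/(1.4191 − 0.7047) = 0.3258/0.7144 = 0.4560
Terminal stock prices: S_uu = 302.1, S_ud = 150, S_dd = 74.49
Terminal payoffs (S − K): max(132.1, 0) = 132.1, max(-20, 0) = 0, max(-95.51, 0) = 0
Node u (S = 212.9): V_u = e^(−0.03)·[0.4560·132.0629 + 0.5440·0.0000] = 58.4426
Node d (S = 105.7): V_d = e^(−0.03)·[0.4560·0.0000 + 0.5440·0.0000] = 0.0000
Node 0 (S = 150): V_0 = e^(−0.03)·[0.4560·58.4426 + 0.5440·0.0000] = 25.8629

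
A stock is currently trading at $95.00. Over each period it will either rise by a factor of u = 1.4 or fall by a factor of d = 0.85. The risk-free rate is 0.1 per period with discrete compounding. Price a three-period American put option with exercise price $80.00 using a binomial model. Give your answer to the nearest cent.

Risk-neutral probability p = (1 + 0.1 − 0.85)/(1.4 − 0.85) = 0.2500/0.5500 = 0.4545
Terminal stock prices: S_uuu = 260.7, S_uud = 158.3, S_udd = 96.09, S_ddd = 58.34
Terminal payoffs (K − S): max(-180.7, 0) = 0, max(-78.27, 0) = 0, max(-16.09, 0) = 0, max(21.66, 0) = 21.66
Node uu (S = 186.2): continuation = 1/1.1·[0.4545·0.0000 + 0.5455·0.0000] = 0.0000; exercise value = 0.0000 ≤ continuation, so V_uu = 0.0000
Node ud (S = 113): continuation = 1/1.1·[0.4545·0.0000 + 0.5455·0.0000] = 0.0000; exercise value = 0.0000 ≤ continuation, so V_ud = 0.0000
Node dd (S = 68.64): continuation = 1/1.1·[0.4545·0.0000 + 0.5455·21.6581] = 10.7396; exercise value = 11.3625 > continuation, so V_dd = 11.3625 (exercise)
Node u (S = 133): continuation = 1/1.1·[0.4545·0.0000 + 0.5455·0.0000] = 0.0000; exercise value = 0.0000 ≤ continuation, so V_u = 0.0000
Node d (S = 80.75): continuation = 1/1.1·[0.4545·0.0000 + 0.5455·11.3625] = 5.6343; exercise value = 0.0000 ≤ continuation, so V_d = 5.6343
Node 0 (S = 95): continuation = 1/1.1·[0.4545·0.0000 + 0.5455·5.6343] = 2.7939; exercise value = 0.0000 ≤ continuation, so V_0 = 2.7939

$2.79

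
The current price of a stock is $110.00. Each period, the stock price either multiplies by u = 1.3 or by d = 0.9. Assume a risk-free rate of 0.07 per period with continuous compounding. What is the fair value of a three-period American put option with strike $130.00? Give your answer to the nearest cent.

$20.00

Risk-neutral probability p = (e^0.07 − 0.9)/(1.3 − 0.9) = 0.1725/0.4000 = 0.4313
Terminal stock prices: S_uuu = 241.7, S_uud = 167.3, S_udd = 115.8, S_ddd = 80.19
Terminal payoffs (K − S): max(-111.7, 0) = 0, max(-37.31, 0) = 0, max(14.17, 0) = 14.17, max(49.81, 0) = 49.81
Node uu (S = 185.9): continuation = e^(−0.07)·[0.4313·0.0000 + 0.5687·0.0000] = 0.0000; exercise value = 0.0000 ≤ continuation, so V_uu = 0.0000
Node ud (S = 128.7): continuation = e^(−0.07)·[0.4313·0.0000 + 0.5687·14.1700] = 7.5141; exercise value = 1.3000 ≤ continuation, so V_ud = 7.5141
Node dd (S = 89.1): continuation = e^(−0.07)·[0.4313·14.1700 + 0.5687·49.8100] = 32.1112; exercise value = 40.9000 > continuation, so V_dd = 40.9000 (exercise)
Node u (S = 143): continuation = e^(−0.07)·[0.4313·0.0000 + 0.5687·7.5141] = 3.9846; exercise value = 0.0000 ≤ continuation, so V_u = 3.9846
Node d (S = 99): continuation = e^(−0.07)·[0.4313·7.5141 + 0.5687·40.9000] = 24.7100; exercise value = 31.0000 > continuation, so V_d = 31.0000 (exercise)
Node 0 (S = 110): continuation = e^(−0.07)·[0.4313·3.9846 + 0.5687·31.0000] = 18.0409; exercise value = 20.0000 > continuation, so V_0 = 20.0000 (exercise)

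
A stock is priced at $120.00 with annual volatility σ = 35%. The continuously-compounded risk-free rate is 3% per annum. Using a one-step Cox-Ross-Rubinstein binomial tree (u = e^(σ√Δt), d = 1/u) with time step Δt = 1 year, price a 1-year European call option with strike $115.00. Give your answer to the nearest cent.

CRR parameters: u = e^(σ√Δt) = e^(0.35·√1) = 1.4191, d = 1/u = 0.7047
Per-period rate: rΔt = 0.03·1 = 0.03, so R = e^0.03 = 1.0305
Risk-neutral probability p = (e^0.03 − 0.7047)/(1.4191 − 0.7047) = 0.3258/0.7144 = 0.4560
Terminal stock prices: S_u = 170.3, S_d = 84.56
Terminal payoffs (S − K): max(55.29, 0) = 55.29, max(-30.44, 0) = 0
Node 0 (S = 120): V_0 = e^(−0.03)·[0.4560·55.2881 + 0.5440·0.0000] = 24.4670

$24.47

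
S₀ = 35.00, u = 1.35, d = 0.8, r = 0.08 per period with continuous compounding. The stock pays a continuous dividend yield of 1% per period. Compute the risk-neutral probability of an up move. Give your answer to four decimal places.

Per-period risk-free factor R = e^0.08 = 1.0833; dividend-adjusted growth = e^(0.08−0.01) = 1.0725.
Risk-neutral probability p = (1.0725 − 0.8)/(1.35 − 0.8) = 0.2725/0.5500 = 0.4955

p = 0.4955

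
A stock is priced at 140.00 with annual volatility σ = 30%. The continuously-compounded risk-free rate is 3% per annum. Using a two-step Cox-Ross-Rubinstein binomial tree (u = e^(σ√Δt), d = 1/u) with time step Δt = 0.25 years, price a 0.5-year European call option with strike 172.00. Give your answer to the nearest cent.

CRR parameters: u = e^(σ√Δt) = e^(0.3·√0.25) = 1.1618, d = 1/u = 0.8607
Per-period rate: rΔt = 0.03·0.25 = 0.0075, so R = e^0.0075 = 1.0075
Risk-neutral probability p = (e^0.0075 − 0.8607)/(1.1618 − 0.8607) = 0.1468/0.3011 = 0.4876
Terminal stock prices: S_uu = 189, S_ud = 140, S_dd = 103.7
Terminal payoffs (S − K): max(16.98, 0) = 16.98, max(-32, 0) = 0, max(-68.29, 0) = 0
Node u (S = 162.7): V_u = e^(−0.0075)·[0.4876·16.9802 + 0.5124·0.0000] = 8.2172
Node d (S = 120.5): V_d = e^(−0.0075)·[0.4876·0.0000 + 0.5124·0.0000] = 0.0000
Node 0 (S = 140): V_0 = e^(−0.0075)·[0.4876·8.2172 + 0.5124·0.0000] = 3.9765

3.98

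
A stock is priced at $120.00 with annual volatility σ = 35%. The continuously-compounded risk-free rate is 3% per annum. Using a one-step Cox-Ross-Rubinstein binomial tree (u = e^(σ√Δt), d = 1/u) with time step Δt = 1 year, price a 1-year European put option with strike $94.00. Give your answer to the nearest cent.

$4.98

CRR parameters: u = e^(σ√Δt) = e^(0.35·√1) = 1.4191, d = 1/u = 0.7047
Per-period rate: rΔt = 0.03·1 = 0.03, so R = e^0.03 = 1.0305
Risk-neutral probability p = (e^0.03 − 0.7047)/(1.4191 − 0.7047) = 0.3258/0.7144 = 0.4560
Terminal stock prices: S_u = 170.3, S_d = 84.56
Terminal payoffs (K − S): max(-76.29, 0) = 0, max(9.437, 0) = 9.437
Node 0 (S = 120): V_0 = e^(−0.03)·[0.4560·0.0000 + 0.5440·9.4374] = 4.9821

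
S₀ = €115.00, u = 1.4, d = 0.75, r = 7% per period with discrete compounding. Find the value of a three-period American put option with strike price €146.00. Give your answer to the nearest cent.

€34.09

Risk-neutral probability p = (1 + 0.07 − 0.75)/(1.4 − 0.75) = 0.3200/0.6500 = 0.4923
Terminal stock prices: S_uuu = 315.6, S_uud = 169, S_udd = 90.56, S_ddd = 48.52
Terminal payoffs (K − S): max(-169.6, 0) = 0, max(-23.05, 0) = 0, max(55.44, 0) = 55.44, max(97.48, 0) = 97.48
Node uu (S = 225.4): continuation = 1/1.07·[0.4923·0.0000 + 0.5077·0.0000] = 0.0000; exercise value = 0.0000 ≤ continuation, so V_uu = 0.0000
Node ud (S = 120.8): continuation = 1/1.07·[0.4923·0.0000 + 0.5077·55.4375] = 26.3039; exercise value = 25.2500 ≤ continuation, so V_ud = 26.3039
Node dd (S = 64.69): continuation = 1/1.07·[0.4923·55.4375 + 0.5077·97.4844] = 71.7611; exercise value = 81.3125 > continuation, so V_dd = 81.3125 (exercise)
Node u (S = 161): continuation = 1/1.07·[0.4923·0.0000 + 0.5077·26.3039] = 12.4807; exercise value = 0.0000 ≤ continuation, so V_u = 12.4807
Node d (S = 86.25): continuation = 1/1.07·[0.4923·26.3039 + 0.5077·81.3125] = 50.6835; exercise value = 59.7500 > continuation, so V_d = 59.7500 (exercise)
Node 0 (S = 115): continuation = 1/1.07·[0.4923·12.4807 + 0.5077·59.7500] = 34.0925; exercise value = 31.0000 ≤ continuation, so V_0 = 34.0925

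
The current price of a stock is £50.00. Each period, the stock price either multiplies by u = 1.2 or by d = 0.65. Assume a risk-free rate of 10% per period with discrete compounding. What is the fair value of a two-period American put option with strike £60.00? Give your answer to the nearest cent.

Risk-neutral probability p = (1 + 0.1 − 0.65)/(1.2 − 0.65) = 0.4500/0.5500 = 0.8182
Terminal stock prices: S_uu = 72, S_ud = 39, S_dd = 21.13
Terminal payoffs (K − S): max(-12, 0) = 0, max(21, 0) = 21, max(38.88, 0) = 38.88
Node u (S = 60): continuation = 1/1.1·[0.8182·0.0000 + 0.1818·21.0000] = 3.4711; exercise value = 0.0000 ≤ continuation, so V_u = 3.4711
Node d (S = 32.5): continuation = 1/1.1·[0.8182·21.0000 + 0.1818·38.8750] = 22.0455; exercise value = 27.5000 > continuation, so V_d = 27.5000 (exercise)
Node 0 (S = 50): continuation = 1/1.1·[0.8182·3.4711 + 0.1818·27.5000] = 7.1272; exercise value = 10.0000 > continuation, so V_0 = 10.0000 (exercise)

£10.00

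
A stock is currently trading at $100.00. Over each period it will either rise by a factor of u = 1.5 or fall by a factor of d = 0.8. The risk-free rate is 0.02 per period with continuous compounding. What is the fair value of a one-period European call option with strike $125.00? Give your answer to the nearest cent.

Risk-neutral probability p = (e^0.02 − 0.8)/(1.5 − 0.8) = 0.2202/0.7000 = 0.3146
Terminal stock prices: S_u = 150, S_d = 80
Terminal payoffs (S − K): max(25, 0) = 25, max(-45, 0) = 0
Node 0 (S = 100): V_0 = e^(−0.02)·[0.3146·25.0000 + 0.6854·0.0000] = 7.7086

$7.71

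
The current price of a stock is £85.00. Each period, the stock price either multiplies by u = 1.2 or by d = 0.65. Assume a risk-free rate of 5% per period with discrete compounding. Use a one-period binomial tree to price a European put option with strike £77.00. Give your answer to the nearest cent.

Risk-neutral probability p = (1 + 0.05 − 0.65)/(1.2 − 0.65) = 0.4000/0.5500 = 0.7273
Terminal stock prices: S_u = 102, S_d = 55.25
Terminal payoffs (K − S): max(-25, 0) = 0, max(21.75, 0) = 21.75
Node 0 (S = 85): V_0 = 1/1.05·[0.7273·0.0000 + 0.2727·21.7500] = 5.6494

£5.65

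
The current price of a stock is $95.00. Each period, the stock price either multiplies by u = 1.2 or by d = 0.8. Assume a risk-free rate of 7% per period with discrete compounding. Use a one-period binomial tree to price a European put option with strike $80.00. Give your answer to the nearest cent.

Risk-neutral probability p = (1 + 0.07 − 0.8)/(1.2 − 0.8) = 0.2700/0.4000 = 0.6750
Terminal stock prices: S_u = 114, S_d = 76
Terminal payoffs (K − S): max(-34, 0) = 0, max(4, 0) = 4
Node 0 (S = 95): V_0 = 1/1.07·[0.6750·0.0000 + 0.3250·4.0000] = 1.2150

$1.21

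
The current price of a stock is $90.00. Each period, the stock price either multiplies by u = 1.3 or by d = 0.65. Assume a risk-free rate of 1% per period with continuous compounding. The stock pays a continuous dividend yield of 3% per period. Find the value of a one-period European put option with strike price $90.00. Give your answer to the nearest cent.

$15.34

Per-period risk-free factor R = e^0.01 = 1.0101; dividend-adjusted growth = e^(0.01−0.03) = 0.9802.
Risk-neutral probability p = (0.9802 − 0.65)/(1.3 − 0.65) = 0.3302/0.6500 = 0.5080
Terminal stock prices: S_u = 117, S_d = 58.5
Terminal payoffs (K − S): max(-27, 0) = 0, max(31.5, 0) = 31.5
Node 0 (S = 90): V_0 = e^(−0.01)·[0.5080·0.0000 + 0.4920·31.5000] = 15.3439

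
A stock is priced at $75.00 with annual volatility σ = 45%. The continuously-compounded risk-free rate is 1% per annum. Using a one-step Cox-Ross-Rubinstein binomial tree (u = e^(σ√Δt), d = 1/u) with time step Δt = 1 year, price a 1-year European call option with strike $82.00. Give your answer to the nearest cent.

$14.11

CRR parameters: u = e^(σ√Δt) = e^(0.45·√1) = 1.5683, d = 1/u = 0.6376
Per-period rate: rΔt = 0.01·1 = 0.01, so R = e^0.01 = 1.0101
Risk-neutral probability p = (e^0.01 − 0.6376)/(1.5683 − 0.6376) = 0.3724/0.9307 = 0.4002
Terminal stock prices: S_u = 117.6, S_d = 47.82
Terminal payoffs (S − K): max(35.62, 0) = 35.62, max(-34.18, 0) = 0
Node 0 (S = 75): V_0 = e^(−0.01)·[0.4002·35.6234 + 0.5998·0.0000] = 14.1132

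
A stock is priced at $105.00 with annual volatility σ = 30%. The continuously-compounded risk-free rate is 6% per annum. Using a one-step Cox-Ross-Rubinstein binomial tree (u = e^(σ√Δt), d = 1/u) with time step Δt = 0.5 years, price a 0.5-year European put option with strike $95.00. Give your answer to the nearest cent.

CRR parameters: u = e^(σ√Δt) = e^(0.3·√0.5) = 1.2363, d = 1/u = 0.8089
Per-period rate: rΔt = 0.06·0.5 = 0.03, so R = e^0.03 = 1.0305
Risk-neutral probability p = (e^0.03 − 0.8089)/(1.2363 − 0.8089) = 0.2216/0.4275 = 0.5184
Terminal stock prices: S_u = 129.8, S_d = 84.93
Terminal payoffs (K − S): max(-34.81, 0) = 0, max(10.07, 0) = 10.07
Node 0 (S = 105): V_0 = e^(−0.03)·[0.5184·0.0000 + 0.4816·10.0699] = 4.7062

$4.71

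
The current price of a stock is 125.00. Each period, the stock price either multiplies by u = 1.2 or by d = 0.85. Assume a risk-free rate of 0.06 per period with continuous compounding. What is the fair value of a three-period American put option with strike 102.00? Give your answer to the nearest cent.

1.62

Risk-neutral probability p = (e^0.06 − 0.85)/(1.2 − 0.85) = 0.2118/0.3500 = 0.6052
Terminal stock prices: S_uuu = 216, S_uud = 153, S_udd = 108.4, S_ddd = 76.77
Terminal payoffs (K − S): max(-114, 0) = 0, max(-51, 0) = 0, max(-6.375, 0) = 0, max(25.23, 0) = 25.23
Node uu (S = 180): continuation = e^(−0.06)·[0.6052·0.0000 + 0.3948·0.0000] = 0.0000; exercise value = 0.0000 ≤ continuation, so V_uu = 0.0000
Node ud (S = 127.5): continuation = e^(−0.06)·[0.6052·0.0000 + 0.3948·0.0000] = 0.0000; exercise value = 0.0000 ≤ continuation, so V_ud = 0.0000
Node dd (S = 90.31): continuation = e^(−0.06)·[0.6052·0.0000 + 0.3948·25.2344] = 9.3812; exercise value = 11.6875 > continuation, so V_dd = 11.6875 (exercise)
Node u (S = 150): continuation = e^(−0.06)·[0.6052·0.0000 + 0.3948·0.0000] = 0.0000; exercise value = 0.0000 ≤ continuation, so V_u = 0.0000
Node d (S = 106.2): continuation = e^(−0.06)·[0.6052·0.0000 + 0.3948·11.6875] = 4.3450; exercise value = 0.0000 ≤ continuation, so V_d = 4.3450
Node 0 (S = 125): continuation = e^(−0.06)·[0.6052·0.0000 + 0.3948·4.3450] = 1.6153; exercise value = 0.0000 ≤ continuation, so V_0 = 1.6153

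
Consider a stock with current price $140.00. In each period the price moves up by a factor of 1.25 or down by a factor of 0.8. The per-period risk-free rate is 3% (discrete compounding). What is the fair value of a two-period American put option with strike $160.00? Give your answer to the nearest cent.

$27.49

Risk-neutral probability p = (1 + 0.03 − 0.8)/(1.25 − 0.8) = 0.2300/0.4500 = 0.5111
Terminal stock prices: S_uu = 218.8, S_ud = 140, S_dd = 89.6
Terminal payoffs (K − S): max(-58.75, 0) = 0, max(20, 0) = 20, max(70.4, 0) = 70.4
Node u (S = 175): continuation = 1/1.03·[0.5111·0.0000 + 0.4889·20.0000] = 9.4930; exercise value = 0.0000 ≤ continuation, so V_u = 9.4930
Node d (S = 112): continuation = 1/1.03·[0.5111·20.0000 + 0.4889·70.4000] = 43.3398; exercise value = 48.0000 > continuation, so V_d = 48.0000 (exercise)
Node 0 (S = 140): continuation = 1/1.03·[0.5111·9.4930 + 0.4889·48.0000] = 27.4938; exercise value = 20.0000 ≤ continuation, so V_0 = 27.4938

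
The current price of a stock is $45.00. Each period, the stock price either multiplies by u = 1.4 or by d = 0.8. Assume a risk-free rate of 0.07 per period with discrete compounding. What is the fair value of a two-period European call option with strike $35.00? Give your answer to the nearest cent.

$16.07

Risk-neutral probability p = (1 + 0.07 − 0.8)/(1.4 − 0.8) = 0.2700/0.6000 = 0.4500
Terminal stock prices: S_uu = 88.2, S_ud = 50.4, S_dd = 28.8
Terminal payoffs (S − K): max(53.2, 0) = 53.2, max(15.4, 0) = 15.4, max(-6.2, 0) = 0
Node u (S = 63): V_u = 1/1.07·[0.4500·53.2000 + 0.5500·15.4000] = 30.2897
Node d (S = 36): V_d = 1/1.07·[0.4500·15.4000 + 0.5500·0.0000] = 6.4766
Node 0 (S = 45): V_0 = 1/1.07·[0.4500·30.2897 + 0.5500·6.4766] = 16.0678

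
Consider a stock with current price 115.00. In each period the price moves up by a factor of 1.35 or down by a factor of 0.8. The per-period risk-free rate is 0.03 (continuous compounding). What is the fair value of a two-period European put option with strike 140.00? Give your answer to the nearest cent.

Risk-neutral probability p = (e^0.03 − 0.8)/(1.35 − 0.8) = 0.2305/0.5500 = 0.4190
Terminal stock prices: S_uu = 209.6, S_ud = 124.2, S_dd = 73.6
Terminal payoffs (K − S): max(-69.59, 0) = 0, max(15.8, 0) = 15.8, max(66.4, 0) = 66.4
Node u (S = 155.2): V_u = e^(−0.03)·[0.4190·0.0000 + 0.5810·15.8000] = 8.9084
Node d (S = 92): V_d = e^(−0.03)·[0.4190·15.8000 + 0.5810·66.4000] = 43.8624
Node 0 (S = 115): V_0 = e^(−0.03)·[0.4190·8.9084 + 0.5810·43.8624] = 28.3529

28.35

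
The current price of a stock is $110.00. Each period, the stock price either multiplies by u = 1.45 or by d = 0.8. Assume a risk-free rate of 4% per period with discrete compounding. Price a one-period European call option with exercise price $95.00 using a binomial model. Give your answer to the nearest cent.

Risk-neutral probability p = (1 + 0.04 − 0.8)/(1.45 − 0.8) = 0.2400/0.6500 = 0.3692
Terminal stock prices: S_u = 159.5, S_d = 88
Terminal payoffs (S − K): max(64.5, 0) = 64.5, max(-7, 0) = 0
Node 0 (S = 110): V_0 = 1/1.04·[0.3692·64.5000 + 0.6308·0.0000] = 22.8994

$22.90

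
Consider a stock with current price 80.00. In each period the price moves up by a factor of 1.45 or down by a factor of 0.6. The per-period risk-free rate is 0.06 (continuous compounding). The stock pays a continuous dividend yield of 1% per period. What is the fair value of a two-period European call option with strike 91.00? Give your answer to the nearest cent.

19.30

Per-period risk-free factor R = e^0.06 = 1.0618; dividend-adjusted growth = e^(0.06−0.01) = 1.0513.
Risk-neutral probability p = (1.0513 − 0.6)/(1.45 − 0.6) = 0.4513/0.8500 = 0.5309
Terminal stock prices: S_uu = 168.2, S_ud = 69.6, S_dd = 28.8
Terminal payoffs (S − K): max(77.2, 0) = 77.2, max(-21.4, 0) = 0, max(-62.2, 0) = 0
Node u (S = 116): V_u = e^(−0.06)·[0.5309·77.2000 + 0.4691·0.0000] = 38.5992
Node d (S = 48): V_d = e^(−0.06)·[0.5309·0.0000 + 0.4691·0.0000] = 0.0000
Node 0 (S = 80): V_0 = e^(−0.06)·[0.5309·38.5992 + 0.4691·0.0000] = 19.2992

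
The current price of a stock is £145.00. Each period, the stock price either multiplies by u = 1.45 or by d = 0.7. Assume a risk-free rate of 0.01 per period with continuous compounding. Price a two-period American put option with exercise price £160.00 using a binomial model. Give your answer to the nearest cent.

Risk-neutral probability p = (e^0.01 − 0.7)/(1.45 − 0.7) = 0.3101/0.7500 = 0.4134
Terminal stock prices: S_uu = 304.9, S_ud = 147.2, S_dd = 71.05
Terminal payoffs (K − S): max(-144.9, 0) = 0, max(12.83, 0) = 12.83, max(88.95, 0) = 88.95
Node u (S = 210.2): continuation = e^(−0.01)·[0.4134·0.0000 + 0.5866·12.8250] = 7.4483; exercise value = 0.0000 ≤ continuation, so V_u = 7.4483
Node d (S = 101.5): continuation = e^(−0.01)·[0.4134·12.8250 + 0.5866·88.9500] = 56.9080; exercise value = 58.5000 > continuation, so V_d = 58.5000 (exercise)
Node 0 (S = 145): continuation = e^(−0.01)·[0.4134·7.4483 + 0.5866·58.5000] = 37.0231; exercise value = 15.0000 ≤ continuation, so V_0 = 37.0231

£37.02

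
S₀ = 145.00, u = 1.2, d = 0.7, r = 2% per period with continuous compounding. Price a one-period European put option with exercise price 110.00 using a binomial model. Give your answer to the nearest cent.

Risk-neutral probability p = (e^0.02 − 0.7)/(1.2 − 0.7) = 0.3202/0.5000 = 0.6404
Terminal stock prices: S_u = 174, S_d = 101.5
Terminal payoffs (K − S): max(-64, 0) = 0, max(8.5, 0) = 8.5
Node 0 (S = 145): V_0 = e^(−0.02)·[0.6404·0.0000 + 0.3596·8.5000] = 2.9961

3.00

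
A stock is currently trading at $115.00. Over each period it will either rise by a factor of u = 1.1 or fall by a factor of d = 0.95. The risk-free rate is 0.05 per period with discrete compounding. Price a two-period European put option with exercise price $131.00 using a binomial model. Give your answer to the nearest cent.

$7.11

Risk-neutral probability p = (1 + 0.05 − 0.95)/(1.1 − 0.95) = 0.1000/0.1500 = 0.6667
Terminal stock prices: S_uu = 139.2, S_ud = 120.2, S_dd = 103.8
Terminal payoffs (K − S): max(-8.15, 0) = 0, max(10.82, 0) = 10.82, max(27.21, 0) = 27.21
Node u (S = 126.5): V_u = 1/1.05·[0.6667·0.0000 + 0.3333·10.8250] = 3.4365
Node d (S = 109.2): V_d = 1/1.05·[0.6667·10.8250 + 0.3333·27.2125] = 15.5119
Node 0 (S = 115): V_0 = 1/1.05·[0.6667·3.4365 + 0.3333·15.5119] = 7.1063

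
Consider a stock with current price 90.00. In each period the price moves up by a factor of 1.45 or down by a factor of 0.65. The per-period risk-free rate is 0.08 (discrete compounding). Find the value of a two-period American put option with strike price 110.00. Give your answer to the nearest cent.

Risk-neutral probability p = (1 + 0.08 − 0.65)/(1.45 − 0.65) = 0.4300/0.8000 = 0.5375
Terminal stock prices: S_uu = 189.2, S_ud = 84.83, S_dd = 38.03
Terminal payoffs (K − S): max(-79.22, 0) = 0, max(25.17, 0) = 25.17, max(71.97, 0) = 71.97
Node u (S = 130.5): continuation = 1/1.08·[0.5375·0.0000 + 0.4625·25.1750] = 10.7810; exercise value = 0.0000 ≤ continuation, so V_u = 10.7810
Node d (S = 58.5): continuation = 1/1.08·[0.5375·25.1750 + 0.4625·71.9750] = 43.3519; exercise value = 51.5000 > continuation, so V_d = 51.5000 (exercise)
Node 0 (S = 90): continuation = 1/1.08·[0.5375·10.7810 + 0.4625·51.5000] = 27.4199; exercise value = 20.0000 ≤ continuation, so V_0 = 27.4199

27.42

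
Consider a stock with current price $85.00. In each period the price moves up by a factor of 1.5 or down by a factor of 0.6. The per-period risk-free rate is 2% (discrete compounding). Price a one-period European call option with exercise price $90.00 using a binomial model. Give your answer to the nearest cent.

Risk-neutral probability p = (1 + 0.02 − 0.6)/(1.5 − 0.6) = 0.4200/0.9000 = 0.4667
Terminal stock prices: S_u = 127.5, S_d = 51
Terminal payoffs (S − K): max(37.5, 0) = 37.5, max(-39, 0) = 0
Node 0 (S = 85): V_0 = 1/1.02·[0.4667·37.5000 + 0.5333·0.0000] = 17.1569

$17.16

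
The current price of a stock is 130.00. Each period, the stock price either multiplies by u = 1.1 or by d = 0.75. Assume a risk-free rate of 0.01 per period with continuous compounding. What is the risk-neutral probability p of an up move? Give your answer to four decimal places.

Risk-neutral probability p = (e^0.01 − 0.75)/(1.1 − 0.75) = 0.2601/0.3500 = 0.7430

p = 0.7430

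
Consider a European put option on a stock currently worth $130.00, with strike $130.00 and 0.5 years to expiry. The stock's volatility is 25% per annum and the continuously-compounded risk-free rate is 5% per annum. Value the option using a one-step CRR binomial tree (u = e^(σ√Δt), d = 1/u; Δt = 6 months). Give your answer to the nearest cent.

$9.71

CRR parameters: u = e^(σ√Δt) = e^(0.25·√0.5) = 1.1934, d = 1/u = 0.8380
Per-period rate: rΔt = 0.05·0.5 = 0.025, so R = e^0.025 = 1.0253
Risk-neutral probability p = (e^0.025 − 0.8380)/(1.1934 − 0.8380) = 0.1873/0.3554 = 0.5272
Terminal stock prices: S_u = 155.1, S_d = 108.9
Terminal payoffs (K − S): max(-25.14, 0) = 0, max(21.06, 0) = 21.06
Node 0 (S = 130): V_0 = e^(−0.025)·[0.5272·0.0000 + 0.4728·21.0643] = 9.7143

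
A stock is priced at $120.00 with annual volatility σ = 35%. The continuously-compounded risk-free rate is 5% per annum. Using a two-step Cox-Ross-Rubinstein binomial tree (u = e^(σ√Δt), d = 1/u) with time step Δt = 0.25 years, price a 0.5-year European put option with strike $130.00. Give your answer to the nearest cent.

$16.31

CRR parameters: u = e^(σ√Δt) = e^(0.35·√0.25) = 1.1912, d = 1/u = 0.8395
Per-period rate: rΔt = 0.05·0.25 = 0.0125, so R = e^0.0125 = 1.0126
Risk-neutral probability p = (e^0.0125 − 0.8395)/(1.1912 − 0.8395) = 0.1731/0.3518 = 0.4921
Terminal stock prices: S_uu = 170.3, S_ud = 120, S_dd = 84.56
Terminal payoffs (K − S): max(-40.29, 0) = 0, max(10, 0) = 10, max(45.44, 0) = 45.44
Node u (S = 142.9): V_u = e^(−0.0125)·[0.4921·0.0000 + 0.5079·10.0000] = 5.0157
Node d (S = 100.7): V_d = e^(−0.0125)·[0.4921·10.0000 + 0.5079·45.4374] = 27.6503
Node 0 (S = 120): V_0 = e^(−0.0125)·[0.4921·5.0157 + 0.5079·27.6503] = 16.3063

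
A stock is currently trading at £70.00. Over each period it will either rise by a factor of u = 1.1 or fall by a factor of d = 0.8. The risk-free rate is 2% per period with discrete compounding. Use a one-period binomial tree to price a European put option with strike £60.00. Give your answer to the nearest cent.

Risk-neutral probability p = (1 + 0.02 − 0.8)/(1.1 − 0.8) = 0.2200/0.3000 = 0.7333
Terminal stock prices: S_u = 77, S_d = 56
Terminal payoffs (K − S): max(-17, 0) = 0, max(4, 0) = 4
Node 0 (S = 70): V_0 = 1/1.02·[0.7333·0.0000 + 0.2667·4.0000] = 1.0458

£1.05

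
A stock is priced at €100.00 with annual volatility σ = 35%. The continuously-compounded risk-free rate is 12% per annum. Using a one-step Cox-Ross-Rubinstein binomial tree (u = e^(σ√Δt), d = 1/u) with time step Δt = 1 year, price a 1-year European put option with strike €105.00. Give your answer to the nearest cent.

€12.50

CRR parameters: u = e^(σ√Δt) = e^(0.35·√1) = 1.4191, d = 1/u = 0.7047
Per-period rate: rΔt = 0.12·1 = 0.12, so R = e^0.12 = 1.1275
Risk-neutral probability p = (e^0.12 − 0.7047)/(1.4191 − 0.7047) = 0.4228/0.7144 = 0.5919
Terminal stock prices: S_u = 141.9, S_d = 70.47
Terminal payoffs (K − S): max(-36.91, 0) = 0, max(34.53, 0) = 34.53
Node 0 (S = 100): V_0 = e^(−0.12)·[0.5919·0.0000 + 0.4081·34.5312] = 12.5000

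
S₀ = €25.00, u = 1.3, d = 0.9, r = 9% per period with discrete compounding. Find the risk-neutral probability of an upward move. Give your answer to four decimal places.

Risk-neutral probability p = (1 + 0.09 − 0.9)/(1.3 − 0.9) = 0.1900/0.4000 = 0.4750

p = 0.4750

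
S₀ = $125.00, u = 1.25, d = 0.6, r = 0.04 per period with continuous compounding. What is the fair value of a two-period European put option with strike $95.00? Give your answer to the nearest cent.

Risk-neutral probability p = (e^0.04 − 0.6)/(1.25 − 0.6) = 0.4408/0.6500 = 0.6782
Terminal stock prices: S_uu = 195.3, S_ud = 93.75, S_dd = 45
Terminal payoffs (K − S): max(-100.3, 0) = 0, max(1.25, 0) = 1.25, max(50, 0) = 50
Node u (S = 156.2): V_u = e^(−0.04)·[0.6782·0.0000 + 0.3218·1.2500] = 0.3865
Node d (S = 75): V_d = e^(−0.04)·[0.6782·1.2500 + 0.3218·50.0000] = 16.2750
Node 0 (S = 125): V_0 = e^(−0.04)·[0.6782·0.3865 + 0.3218·16.2750] = 5.2842

$5.28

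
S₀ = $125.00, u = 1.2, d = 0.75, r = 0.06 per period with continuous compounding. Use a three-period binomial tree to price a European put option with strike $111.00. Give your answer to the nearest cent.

Risk-neutral probability p = (e^0.06 − 0.75)/(1.2 − 0.75) = 0.3118/0.4500 = 0.6930
Terminal stock prices: S_uuu = 216, S_uud = 135, S_udd = 84.38, S_ddd = 52.73
Terminal payoffs (K − S): max(-105, 0) = 0, max(-24, 0) = 0, max(26.62, 0) = 26.62, max(58.27, 0) = 58.27
Node uu (S = 180): V_uu = e^(−0.06)·[0.6930·0.0000 + 0.3070·0.0000] = 0.0000
Node ud (S = 112.5): V_ud = e^(−0.06)·[0.6930·0.0000 + 0.3070·26.6250] = 7.6986
Node dd (S = 70.31): V_dd = e^(−0.06)·[0.6930·26.6250 + 0.3070·58.2656] = 34.2234
Node u (S = 150): V_u = e^(−0.06)·[0.6930·0.0000 + 0.3070·7.6986] = 2.2261
Node d (S = 93.75): V_d = e^(−0.06)·[0.6930·7.6986 + 0.3070·34.2234] = 14.9199
Node 0 (S = 125): V_0 = e^(−0.06)·[0.6930·2.2261 + 0.3070·14.9199] = 5.7668

$5.77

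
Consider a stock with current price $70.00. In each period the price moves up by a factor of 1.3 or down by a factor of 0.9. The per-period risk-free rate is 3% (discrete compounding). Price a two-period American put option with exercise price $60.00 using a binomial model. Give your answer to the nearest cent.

Risk-neutral probability p = (1 + 0.03 − 0.9)/(1.3 − 0.9) = 0.1300/0.4000 = 0.3250
Terminal stock prices: S_uu = 118.3, S_ud = 81.9, S_dd = 56.7
Terminal payoffs (K − S): max(-58.3, 0) = 0, max(-21.9, 0) = 0, max(3.3, 0) = 3.3
Node u (S = 91): continuation = 1/1.03·[0.3250·0.0000 + 0.6750·0.0000] = 0.0000; exercise value = 0.0000 ≤ continuation, so V_u = 0.0000
Node d (S = 63): continuation = 1/1.03·[0.3250·0.0000 + 0.6750·3.3000] = 2.1626; exercise value = 0.0000 ≤ continuation, so V_d = 2.1626
Node 0 (S = 70): continuation = 1/1.03·[0.3250·0.0000 + 0.6750·2.1626] = 1.4173; exercise value = 0.0000 ≤ continuation, so V_0 = 1.4173

$1.42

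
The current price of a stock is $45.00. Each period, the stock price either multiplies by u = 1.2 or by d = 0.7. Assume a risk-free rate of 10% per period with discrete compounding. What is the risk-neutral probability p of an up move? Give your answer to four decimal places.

p = 0.8000

Risk-neutral probability p = (1 + 0.1 − 0.7)/(1.2 − 0.7) = 0.4000/0.5000 = 0.8000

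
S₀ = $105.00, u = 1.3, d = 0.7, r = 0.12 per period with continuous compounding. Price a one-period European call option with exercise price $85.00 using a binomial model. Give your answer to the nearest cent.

$32.54

Risk-neutral probability p = (e^0.12 − 0.7)/(1.3 − 0.7) = 0.4275/0.6000 = 0.7125
Terminal stock prices: S_u = 136.5, S_d = 73.5
Terminal payoffs (S − K): max(51.5, 0) = 51.5, max(-11.5, 0) = 0
Node 0 (S = 105): V_0 = e^(−0.12)·[0.7125·51.5000 + 0.2875·0.0000] = 32.5442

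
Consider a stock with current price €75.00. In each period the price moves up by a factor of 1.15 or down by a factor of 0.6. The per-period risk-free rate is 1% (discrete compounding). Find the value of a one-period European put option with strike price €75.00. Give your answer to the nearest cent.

€7.56

Risk-neutral probability p = (1 + 0.01 − 0.6)/(1.15 − 0.6) = 0.4100/0.5500 = 0.7455
Terminal stock prices: S_u = 86.25, S_d = 45
Terminal payoffs (K − S): max(-11.25, 0) = 0, max(30, 0) = 30
Node 0 (S = 75): V_0 = 1/1.01·[0.7455·0.0000 + 0.2545·30.0000] = 7.5608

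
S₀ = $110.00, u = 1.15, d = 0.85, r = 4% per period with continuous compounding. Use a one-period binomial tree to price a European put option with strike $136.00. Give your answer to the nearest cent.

Risk-neutral probability p = (e^0.04 − 0.85)/(1.15 − 0.85) = 0.1908/0.3000 = 0.6360
Terminal stock prices: S_u = 126.5, S_d = 93.5
Terminal payoffs (K − S): max(9.5, 0) = 9.5, max(42.5, 0) = 42.5
Node 0 (S = 110): V_0 = e^(−0.04)·[0.6360·9.5000 + 0.3640·42.5000] = 20.6674

$20.67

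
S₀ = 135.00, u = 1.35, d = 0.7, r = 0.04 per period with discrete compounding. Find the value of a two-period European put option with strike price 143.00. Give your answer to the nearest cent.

23.28

Risk-neutral probability p = (1 + 0.04 − 0.7)/(1.35 − 0.7) = 0.3400/0.6500 = 0.5231
Terminal stock prices: S_uu = 246, S_ud = 127.6, S_dd = 66.15
Terminal payoffs (K − S): max(-103, 0) = 0, max(15.43, 0) = 15.43, max(76.85, 0) = 76.85
Node u (S = 182.2): V_u = 1/1.04·[0.5231·0.0000 + 0.4769·15.4250] = 7.0736
Node d (S = 94.5): V_d = 1/1.04·[0.5231·15.4250 + 0.4769·76.8500] = 43.0000
Node 0 (S = 135): V_0 = 1/1.04·[0.5231·7.0736 + 0.4769·43.0000] = 23.2767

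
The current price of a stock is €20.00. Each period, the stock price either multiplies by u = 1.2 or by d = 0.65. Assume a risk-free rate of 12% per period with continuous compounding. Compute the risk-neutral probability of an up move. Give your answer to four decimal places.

p = 0.8682

Risk-neutral probability p = (e^0.12 − 0.65)/(1.2 − 0.65) = 0.4775/0.5500 = 0.8682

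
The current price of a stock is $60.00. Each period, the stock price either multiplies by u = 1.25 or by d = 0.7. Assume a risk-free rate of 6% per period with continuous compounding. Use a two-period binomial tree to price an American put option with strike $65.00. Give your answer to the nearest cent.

Risk-neutral probability p = (e^0.06 − 0.7)/(1.25 − 0.7) = 0.3618/0.5500 = 0.6579
Terminal stock prices: S_uu = 93.75, S_ud = 52.5, S_dd = 29.4
Terminal payoffs (K − S): max(-28.75, 0) = 0, max(12.5, 0) = 12.5, max(35.6, 0) = 35.6
Node u (S = 75): continuation = e^(−0.06)·[0.6579·0.0000 + 0.3421·12.5000] = 4.0274; exercise value = 0.0000 ≤ continuation, so V_u = 4.0274
Node d (S = 42): continuation = e^(−0.06)·[0.6579·12.5000 + 0.3421·35.6000] = 19.2147; exercise value = 23.0000 > continuation, so V_d = 23.0000 (exercise)
Node 0 (S = 60): continuation = e^(−0.06)·[0.6579·4.0274 + 0.3421·23.0000] = 9.9057; exercise value = 5.0000 ≤ continuation, so V_0 = 9.9057

$9.91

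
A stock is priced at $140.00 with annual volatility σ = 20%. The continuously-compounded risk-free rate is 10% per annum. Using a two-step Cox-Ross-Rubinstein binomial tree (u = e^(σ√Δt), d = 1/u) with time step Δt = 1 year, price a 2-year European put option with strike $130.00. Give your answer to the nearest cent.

$2.47

CRR parameters: u = e^(σ√Δt) = e^(0.2·√1) = 1.2214, d = 1/u = 0.8187
Per-period rate: rΔt = 0.1·1 = 0.1, so R = e^0.1 = 1.1052
Risk-neutral probability p = (e^0.1 − 0.8187)/(1.2214 − 0.8187) = 0.2864/0.4027 = 0.7113
Terminal stock prices: S_uu = 208.9, S_ud = 140, S_dd = 93.84
Terminal payoffs (K − S): max(-78.86, 0) = 0, max(-10, 0) = 0, max(36.16, 0) = 36.16
Node u (S = 171): V_u = e^(−0.1)·[0.7113·0.0000 + 0.2887·0.0000] = 0.0000
Node d (S = 114.6): V_d = e^(−0.1)·[0.7113·0.0000 + 0.2887·36.1552] = 9.4431
Node 0 (S = 140): V_0 = e^(−0.1)·[0.7113·0.0000 + 0.2887·9.4431] = 2.4664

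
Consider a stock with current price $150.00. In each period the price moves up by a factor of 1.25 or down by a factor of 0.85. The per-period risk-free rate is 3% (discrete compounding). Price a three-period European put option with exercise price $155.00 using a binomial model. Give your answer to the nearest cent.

$16.87

Risk-neutral probability p = (1 + 0.03 − 0.85)/(1.25 − 0.85) = 0.1800/0.4000 = 0.4500
Terminal stock prices: S_uuu = 293, S_uud = 199.2, S_udd = 135.5, S_ddd = 92.12
Terminal payoffs (K − S): max(-138, 0) = 0, max(-44.22, 0) = 0, max(19.53, 0) = 19.53, max(62.88, 0) = 62.88
Node uu (S = 234.4): V_uu = 1/1.03·[0.4500·0.0000 + 0.5500·0.0000] = 0.0000
Node ud (S = 159.4): V_ud = 1/1.03·[0.4500·0.0000 + 0.5500·19.5313] = 10.4293
Node dd (S = 108.4): V_dd = 1/1.03·[0.4500·19.5313 + 0.5500·62.8813] = 42.1104
Node u (S = 187.5): V_u = 1/1.03·[0.4500·0.0000 + 0.5500·10.4293] = 5.5690
Node d (S = 127.5): V_d = 1/1.03·[0.4500·10.4293 + 0.5500·42.1104] = 27.0426
Node 0 (S = 150): V_0 = 1/1.03·[0.4500·5.5690 + 0.5500·27.0426] = 16.8733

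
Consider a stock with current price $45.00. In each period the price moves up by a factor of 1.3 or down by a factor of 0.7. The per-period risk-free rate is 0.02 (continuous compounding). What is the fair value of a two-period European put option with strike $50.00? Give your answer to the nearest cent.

$10.17

Risk-neutral probability p = (e^0.02 − 0.7)/(1.3 − 0.7) = 0.3202/0.6000 = 0.5337
Terminal stock prices: S_uu = 76.05, S_ud = 40.95, S_dd = 22.05
Terminal payoffs (K − S): max(-26.05, 0) = 0, max(9.05, 0) = 9.05, max(27.95, 0) = 27.95
Node u (S = 58.5): V_u = e^(−0.02)·[0.5337·0.0000 + 0.4663·9.0500] = 4.1367
Node d (S = 31.5): V_d = e^(−0.02)·[0.5337·9.0500 + 0.4663·27.9500] = 17.5099
Node 0 (S = 45): V_0 = e^(−0.02)·[0.5337·4.1367 + 0.4663·17.5099] = 10.1677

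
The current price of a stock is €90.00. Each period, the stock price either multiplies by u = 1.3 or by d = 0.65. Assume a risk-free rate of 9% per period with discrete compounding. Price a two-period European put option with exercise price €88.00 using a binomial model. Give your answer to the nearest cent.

€8.79

Risk-neutral probability p = (1 + 0.09 − 0.65)/(1.3 − 0.65) = 0.4400/0.6500 = 0.6769
Terminal stock prices: S_uu = 152.1, S_ud = 76.05, S_dd = 38.03
Terminal payoffs (K − S): max(-64.1, 0) = 0, max(11.95, 0) = 11.95, max(49.97, 0) = 49.97
Node u (S = 117): V_u = 1/1.09·[0.6769·0.0000 + 0.3231·11.9500] = 3.5420
Node d (S = 58.5): V_d = 1/1.09·[0.6769·11.9500 + 0.3231·49.9750] = 22.2339
Node 0 (S = 90): V_0 = 1/1.09·[0.6769·3.5420 + 0.3231·22.2339] = 8.7898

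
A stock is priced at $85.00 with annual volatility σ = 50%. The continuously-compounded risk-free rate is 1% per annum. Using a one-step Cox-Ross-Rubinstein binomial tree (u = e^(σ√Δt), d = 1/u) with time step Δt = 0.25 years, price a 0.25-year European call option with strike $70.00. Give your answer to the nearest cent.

CRR parameters: u = e^(σ√Δt) = e^(0.5·√0.25) = 1.2840, d = 1/u = 0.7788
Per-period rate: rΔt = 0.01·0.25 = 0.0025, so R = e^0.0025 = 1.0025
Risk-neutral probability p = (e^0.0025 − 0.7788)/(1.2840 − 0.7788) = 0.2237/0.5052 = 0.4428
Terminal stock prices: S_u = 109.1, S_d = 66.2
Terminal payoffs (S − K): max(39.14, 0) = 39.14, max(-3.802, 0) = 0
Node 0 (S = 85): V_0 = e^(−0.0025)·[0.4428·39.1422 + 0.5572·0.0000] = 17.2880

$17.29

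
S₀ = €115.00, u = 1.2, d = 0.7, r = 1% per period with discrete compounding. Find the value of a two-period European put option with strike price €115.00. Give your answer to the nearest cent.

€16.80

Risk-neutral probability p = (1 + 0.01 − 0.7)/(1.2 − 0.7) = 0.3100/0.5000 = 0.6200
Terminal stock prices: S_uu = 165.6, S_ud = 96.6, S_dd = 56.35
Terminal payoffs (K − S): max(-50.6, 0) = 0, max(18.4, 0) = 18.4, max(58.65, 0) = 58.65
Node u (S = 138): V_u = 1/1.01·[0.6200·0.0000 + 0.3800·18.4000] = 6.9228
Node d (S = 80.5): V_d = 1/1.01·[0.6200·18.4000 + 0.3800·58.6500] = 33.3614
Node 0 (S = 115): V_0 = 1/1.01·[0.6200·6.9228 + 0.3800·33.3614] = 16.8014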